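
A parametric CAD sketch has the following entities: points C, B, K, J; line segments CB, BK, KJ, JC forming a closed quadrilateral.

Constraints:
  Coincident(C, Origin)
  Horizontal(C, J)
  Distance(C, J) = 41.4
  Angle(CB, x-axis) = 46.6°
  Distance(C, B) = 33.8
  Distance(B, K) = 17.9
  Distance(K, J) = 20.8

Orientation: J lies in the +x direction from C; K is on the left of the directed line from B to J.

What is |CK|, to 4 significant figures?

45.72

C is at the origin; C and J share the same y with |CJ| = 41.4 and J in +x, so J = (41.4, 0). CB runs at 46.6° with |CB| = 33.8, so B = (23.22, 24.56). K is determined by |BK| = 17.9 and |KJ| = 20.8 together: it lies at the intersection of circle(B, 17.9) and circle(J, 20.8). With |BJ| = 30.55, the foot of the radical line on BJ is 13.44 from B and the perpendicular offset is √(17.9² − 13.44²) = 11.82. Taking the left-of-BJ solution: K = (40.72, 20.79).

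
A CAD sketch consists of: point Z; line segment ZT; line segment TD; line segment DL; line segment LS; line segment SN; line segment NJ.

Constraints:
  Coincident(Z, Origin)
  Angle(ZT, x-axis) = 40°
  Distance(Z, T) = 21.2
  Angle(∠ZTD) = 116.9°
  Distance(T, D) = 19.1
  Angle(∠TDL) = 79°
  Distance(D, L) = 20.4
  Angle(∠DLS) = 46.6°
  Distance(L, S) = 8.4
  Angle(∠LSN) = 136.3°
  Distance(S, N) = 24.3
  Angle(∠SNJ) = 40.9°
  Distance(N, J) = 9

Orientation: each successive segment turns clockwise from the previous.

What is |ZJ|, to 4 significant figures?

35.90

Z is at the origin; ZT runs at 40.0° with length 21.2, so T = (16.24, 13.63). ∠ZTD = 116.9° gives TD at -23.10° from the x-axis; with |TD| = 19.1, D = (33.81, 6.133). ∠TDL = 79.0° gives DL at -124.1° from the x-axis; with |DL| = 20.4, L = (22.37, -10.76). ∠DLS = 46.6° gives LS at 102.5° from the x-axis; with |LS| = 8.4, S = (20.55, -2.558). ∠LSN = 136.3° gives SN at 58.80° from the x-axis; with |SN| = 24.3, N = (33.14, 18.23). ∠SNJ = 40.9° gives NJ at -80.30° from the x-axis; with |NJ| = 9.0, J = (34.66, 9.356). Then |ZJ| = |J − Z| = 35.90.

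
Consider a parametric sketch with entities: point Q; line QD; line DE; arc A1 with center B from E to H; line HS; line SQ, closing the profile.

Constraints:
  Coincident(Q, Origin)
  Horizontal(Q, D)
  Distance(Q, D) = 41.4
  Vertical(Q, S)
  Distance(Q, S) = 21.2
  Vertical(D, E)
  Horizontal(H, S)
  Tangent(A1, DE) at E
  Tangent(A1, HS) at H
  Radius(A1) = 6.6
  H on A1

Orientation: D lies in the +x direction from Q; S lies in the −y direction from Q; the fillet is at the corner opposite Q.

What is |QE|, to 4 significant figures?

43.90

The virtual corner opposite Q is at (41.40, -21.20). The tangent condition forces BE to be normal to DE and A1 meets HS tangentially, so BH is at right angles to HS, with radius 6.6, so the center B sits 6.6 in from both sides at B = (34.80, -14.60). That places the tangent points at E = (41.40, -14.60) on DE and H = (34.80, -21.20) on HS. Then |QE| = |E − Q| = 43.90.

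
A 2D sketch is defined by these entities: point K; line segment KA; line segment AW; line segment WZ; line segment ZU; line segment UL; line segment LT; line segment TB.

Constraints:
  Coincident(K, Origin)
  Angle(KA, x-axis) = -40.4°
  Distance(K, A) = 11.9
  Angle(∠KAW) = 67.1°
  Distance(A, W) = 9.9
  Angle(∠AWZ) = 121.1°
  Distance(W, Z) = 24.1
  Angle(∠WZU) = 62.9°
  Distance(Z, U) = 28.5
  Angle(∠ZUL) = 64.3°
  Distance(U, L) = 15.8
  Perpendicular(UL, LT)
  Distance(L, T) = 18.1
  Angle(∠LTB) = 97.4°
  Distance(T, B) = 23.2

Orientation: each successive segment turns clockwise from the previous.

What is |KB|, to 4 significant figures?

26.88

K is at the origin; KA runs at -40.4° with length 11.9, so A = (9.062, -7.713). ∠KAW = 67.1° gives AW at -153.3° from the x-axis; with |AW| = 9.9, W = (0.2179, -12.16). ∠AWZ = 121.1° gives WZ at 147.8° from the x-axis; with |WZ| = 24.1, Z = (-20.18, 0.6814). ∠WZU = 62.9° gives ZU at 30.70° from the x-axis; with |ZU| = 28.5, U = (4.330, 15.23). ∠ZUL = 64.3° gives UL at -85.00° from the x-axis; with |UL| = 15.8, L = (5.708, -0.5080). UL ⟂ LT, so LT runs at -175.0°; with |LT| = 18.1, T = (-12.32, -2.085). ∠LTB = 97.4° gives TB at 102.4° from the x-axis; with |TB| = 23.2, B = (-17.31, 20.57). Then |KB| = |B − K| = 26.88.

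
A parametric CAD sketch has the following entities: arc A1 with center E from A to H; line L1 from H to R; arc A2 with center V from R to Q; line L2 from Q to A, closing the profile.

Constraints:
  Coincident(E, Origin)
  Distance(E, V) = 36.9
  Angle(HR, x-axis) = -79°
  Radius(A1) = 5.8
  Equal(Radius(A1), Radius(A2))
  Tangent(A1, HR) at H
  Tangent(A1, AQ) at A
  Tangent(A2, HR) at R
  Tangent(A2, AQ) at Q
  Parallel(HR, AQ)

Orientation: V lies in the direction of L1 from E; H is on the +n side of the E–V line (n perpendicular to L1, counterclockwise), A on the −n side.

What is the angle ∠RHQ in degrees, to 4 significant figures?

17.45°

The slot axis is L1's direction at -79.0°, so u = (cos -79.0°, sin -79.0°) = (0.1908, -0.9816) and n = (−sin -79.0°, cos -79.0°) = (0.9816, 0.1908). E is at the origin and V lies 36.9 along u from E, so V = 36.9·u = (7.041, -36.22). Tangency of A1 to both parallel lines with radius 5.8 puts H and A at E ± 5.8·n: H = (5.693, 1.107), A = (-5.693, -1.107). Equal radii place R and Q the same way about V: R = V + 5.8·n = (12.73, -35.12), Q = V − 5.8·n = (1.347, -37.33). Then cos ∠RHQ = HR·HQ / (|HR||HQ|), giving 17.45°.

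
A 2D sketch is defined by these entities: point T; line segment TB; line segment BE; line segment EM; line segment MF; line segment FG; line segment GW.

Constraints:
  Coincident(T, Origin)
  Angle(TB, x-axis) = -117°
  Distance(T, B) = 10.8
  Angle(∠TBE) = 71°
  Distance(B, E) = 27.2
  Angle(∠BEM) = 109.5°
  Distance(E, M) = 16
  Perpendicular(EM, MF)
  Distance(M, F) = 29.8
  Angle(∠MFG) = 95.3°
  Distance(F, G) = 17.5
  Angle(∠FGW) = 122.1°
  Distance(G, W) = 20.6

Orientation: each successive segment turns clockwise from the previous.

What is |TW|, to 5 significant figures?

18.954

∠MFG = 95.3° gives FG at -111.20° from the x-axis; with |FG| = 17.5, G = (3.6820, -5.3502). ∠FGW = 122.1° gives GW at -169.10° from the x-axis; with |GW| = 20.6, W = (-16.546, -9.2456). Then |TW| = |W − T| = 18.954.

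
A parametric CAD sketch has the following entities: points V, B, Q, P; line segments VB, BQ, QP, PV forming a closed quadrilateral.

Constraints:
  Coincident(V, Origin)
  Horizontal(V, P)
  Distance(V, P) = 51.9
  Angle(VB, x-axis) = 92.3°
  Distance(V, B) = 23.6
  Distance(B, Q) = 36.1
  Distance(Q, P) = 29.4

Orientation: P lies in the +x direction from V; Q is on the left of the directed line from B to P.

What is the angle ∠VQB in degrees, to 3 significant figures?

33.6°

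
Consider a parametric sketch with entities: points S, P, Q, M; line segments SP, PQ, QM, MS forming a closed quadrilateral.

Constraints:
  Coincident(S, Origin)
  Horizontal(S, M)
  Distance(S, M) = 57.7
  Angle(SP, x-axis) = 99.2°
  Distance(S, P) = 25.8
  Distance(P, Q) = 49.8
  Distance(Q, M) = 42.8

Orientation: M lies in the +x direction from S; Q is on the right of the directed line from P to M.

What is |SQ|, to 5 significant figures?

26.662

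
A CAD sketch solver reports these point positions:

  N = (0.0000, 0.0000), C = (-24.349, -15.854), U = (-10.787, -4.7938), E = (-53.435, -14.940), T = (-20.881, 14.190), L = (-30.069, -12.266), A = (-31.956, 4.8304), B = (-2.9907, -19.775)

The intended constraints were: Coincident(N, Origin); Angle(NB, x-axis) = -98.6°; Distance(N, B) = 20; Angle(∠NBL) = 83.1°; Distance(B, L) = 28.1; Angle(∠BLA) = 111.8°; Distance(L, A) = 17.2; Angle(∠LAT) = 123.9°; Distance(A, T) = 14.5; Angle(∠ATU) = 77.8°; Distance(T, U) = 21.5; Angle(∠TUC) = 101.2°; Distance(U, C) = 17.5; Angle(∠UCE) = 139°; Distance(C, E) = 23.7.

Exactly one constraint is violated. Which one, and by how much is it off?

Distance(C, E) = 23.7 — off by 5.40.

N = (0.00, 0.00) ✓; NB at -98.60° ✓; |NB| = 20.00 ✓; ∠NBL = 83.10° ✓; |BL| = 28.10 ✓; ∠BLA = 111.8° ✓; |LA| = 17.20 ✓; ∠LAT = 123.9° ✓; |AT| = 14.50 ✓; ∠ATU = 77.80° ✓; |TU| = 21.50 ✓; ∠TUC = 101.2° ✓; |UC| = 17.50 ✓; ∠UCE = 139.0° ✓; |CE| = 29.10 ✗.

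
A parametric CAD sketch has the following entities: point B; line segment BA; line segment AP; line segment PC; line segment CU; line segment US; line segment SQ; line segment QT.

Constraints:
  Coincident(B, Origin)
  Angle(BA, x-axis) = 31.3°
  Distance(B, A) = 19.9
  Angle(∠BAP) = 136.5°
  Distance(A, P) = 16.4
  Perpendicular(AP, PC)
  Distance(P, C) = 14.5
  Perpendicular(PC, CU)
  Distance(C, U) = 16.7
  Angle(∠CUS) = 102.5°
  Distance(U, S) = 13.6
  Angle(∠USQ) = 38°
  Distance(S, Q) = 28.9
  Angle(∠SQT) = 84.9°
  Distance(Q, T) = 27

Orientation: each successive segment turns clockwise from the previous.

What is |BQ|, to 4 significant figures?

34.01

B is at the origin; BA runs at 31.3° with length 19.9, so A = (17.00, 10.34). ∠BAP = 136.5° gives AP at -12.20° from the x-axis; with |AP| = 16.4, P = (33.03, 6.873). The perpendicularity gives PC at right angles to AP, so PC runs at -102.2°; with |PC| = 14.5, C = (29.97, -7.300). PC ⟂ CU, so CU runs at 167.8°; with |CU| = 16.7, U = (13.65, -3.771). ∠CUS = 102.5° gives US at 90.30° from the x-axis; with |US| = 13.6, S = (13.58, 9.829). ∠USQ = 38.0° gives SQ at -51.70° from the x-axis; with |SQ| = 28.9, Q = (31.49, -12.85). Then |BQ| = |Q − B| = 34.01.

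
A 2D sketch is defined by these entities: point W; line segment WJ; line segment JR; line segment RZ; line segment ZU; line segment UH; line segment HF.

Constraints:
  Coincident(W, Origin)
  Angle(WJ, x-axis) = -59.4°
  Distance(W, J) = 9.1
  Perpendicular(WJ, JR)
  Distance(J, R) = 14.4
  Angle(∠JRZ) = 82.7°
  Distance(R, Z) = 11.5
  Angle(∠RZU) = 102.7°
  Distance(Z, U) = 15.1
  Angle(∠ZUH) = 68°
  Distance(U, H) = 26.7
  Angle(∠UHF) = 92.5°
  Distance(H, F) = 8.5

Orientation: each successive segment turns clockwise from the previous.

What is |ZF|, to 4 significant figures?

22.11

W is at the origin; WJ runs at -59.4° with length 9.1, so J = (4.632, -7.833). WJ ⟂ JR, so JR runs at -149.4°; with |JR| = 14.4, R = (-7.762, -15.16). ∠JRZ = 82.7° gives RZ at 113.3° from the x-axis; with |RZ| = 11.5, Z = (-12.31, -4.601). ∠RZU = 102.7° gives ZU at 36.00° from the x-axis; with |ZU| = 15.1, U = (-0.09502, 4.275). ∠ZUH = 68.0° gives UH at -76.00° from the x-axis; with |UH| = 26.7, H = (6.364, -21.63). ∠UHF = 92.5° gives HF at -163.5° from the x-axis; with |HF| = 8.5, F = (-1.786, -24.05). Then |ZF| = |F − Z| = 22.11.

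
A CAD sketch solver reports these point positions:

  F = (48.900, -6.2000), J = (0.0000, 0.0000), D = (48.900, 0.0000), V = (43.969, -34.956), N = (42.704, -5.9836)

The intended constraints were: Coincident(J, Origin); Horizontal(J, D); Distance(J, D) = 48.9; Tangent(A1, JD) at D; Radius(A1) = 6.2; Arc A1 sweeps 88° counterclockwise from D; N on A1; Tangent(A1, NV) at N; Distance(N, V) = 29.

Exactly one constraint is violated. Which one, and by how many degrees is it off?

Tangent(A1, NV) at N — off by 4.50°.

J = (0.00, 0.00) ✓; J.y = 0.00, D.y = 0.00 ✓; |JD| = 48.90 ✓; ∠(FD, DJ) = 90.00° ✓; |FD| = 6.200 ✓; bearing(F→N) − bearing(F→D) = 88.00° ✓; |FN| = 6.200 ✓; ∠(FN, NV) = 85.50° ✗; |NV| = 29.00 ✓.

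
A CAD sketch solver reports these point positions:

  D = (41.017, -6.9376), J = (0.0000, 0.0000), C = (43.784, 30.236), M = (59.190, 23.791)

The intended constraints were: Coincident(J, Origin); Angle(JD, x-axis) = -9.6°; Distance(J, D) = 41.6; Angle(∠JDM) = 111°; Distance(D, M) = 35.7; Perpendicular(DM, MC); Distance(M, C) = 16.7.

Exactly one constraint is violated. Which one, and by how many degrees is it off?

Perpendicular(DM, MC) — off by 7.90°.

J = (0.00, 0.00) ✓; JD at -9.600° ✓; |JD| = 41.60 ✓; ∠JDM = 111.0° ✓; |DM| = 35.70 ✓; ∠(DM, MC) = 97.90° ✗; |MC| = 16.70 ✓.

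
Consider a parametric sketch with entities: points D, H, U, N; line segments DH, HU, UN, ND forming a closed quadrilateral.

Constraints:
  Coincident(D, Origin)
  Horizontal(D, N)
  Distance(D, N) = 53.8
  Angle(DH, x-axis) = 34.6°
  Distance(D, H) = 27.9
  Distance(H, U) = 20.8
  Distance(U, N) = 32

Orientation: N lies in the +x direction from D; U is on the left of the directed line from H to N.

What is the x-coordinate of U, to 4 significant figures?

39.41

D is at the origin; DN is horizontal with |DN| = 53.8 and N in +x, so N = (53.8, 0). DH runs at 34.6° with |DH| = 27.9, so H = (22.97, 15.84). U is determined by |HU| = 20.8 and |UN| = 32.0 together: it lies at the intersection of circle(H, 20.8) and circle(N, 32.0). With |HN| = 34.67, the foot of the radical line on HN is 8.804 from H and the perpendicular offset is √(20.8² − 8.804²) = 18.84. Taking the left-of-HN solution: U = (39.41, 28.58).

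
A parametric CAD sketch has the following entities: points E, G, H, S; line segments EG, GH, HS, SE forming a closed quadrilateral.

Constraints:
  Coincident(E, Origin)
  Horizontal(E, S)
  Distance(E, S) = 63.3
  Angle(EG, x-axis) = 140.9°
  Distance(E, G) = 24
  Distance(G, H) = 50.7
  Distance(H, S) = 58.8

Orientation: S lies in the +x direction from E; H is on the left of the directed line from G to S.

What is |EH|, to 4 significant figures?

49.29

E is at the origin; ES is horizontal with |ES| = 63.3 and S in +x, so S = (63.3, 0). EG runs at 140.9° with |EG| = 24.0, so G = (-18.63, 15.14). H is determined by |GH| = 50.7 and |HS| = 58.8 together: it lies at the intersection of circle(G, 50.7) and circle(S, 58.8). With |GS| = 83.31, the foot of the radical line on GS is 36.33 from G and the perpendicular offset is √(50.7² − 36.33²) = 35.36. Taking the left-of-GS solution: H = (23.53, 43.31).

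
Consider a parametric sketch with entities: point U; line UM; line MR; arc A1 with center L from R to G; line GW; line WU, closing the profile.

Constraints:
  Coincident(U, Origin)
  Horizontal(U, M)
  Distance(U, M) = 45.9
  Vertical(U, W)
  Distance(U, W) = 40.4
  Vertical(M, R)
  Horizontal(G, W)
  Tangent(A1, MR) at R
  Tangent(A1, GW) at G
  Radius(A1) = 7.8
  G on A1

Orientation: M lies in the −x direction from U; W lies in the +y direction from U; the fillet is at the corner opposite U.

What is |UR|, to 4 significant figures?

56.30

The virtual corner opposite U is at (-45.90, 40.40). Tangency of A1 to MR means the radius LR is perpendicular to MR and A1 meets GW tangentially, so LG is at right angles to GW, with radius 7.8, so the center L sits 7.8 in from both sides at L = (-38.10, 32.60). That places the tangent points at R = (-45.90, 32.60) on MR and G = (-38.10, 40.40) on GW. Then |UR| = |R − U| = 56.30.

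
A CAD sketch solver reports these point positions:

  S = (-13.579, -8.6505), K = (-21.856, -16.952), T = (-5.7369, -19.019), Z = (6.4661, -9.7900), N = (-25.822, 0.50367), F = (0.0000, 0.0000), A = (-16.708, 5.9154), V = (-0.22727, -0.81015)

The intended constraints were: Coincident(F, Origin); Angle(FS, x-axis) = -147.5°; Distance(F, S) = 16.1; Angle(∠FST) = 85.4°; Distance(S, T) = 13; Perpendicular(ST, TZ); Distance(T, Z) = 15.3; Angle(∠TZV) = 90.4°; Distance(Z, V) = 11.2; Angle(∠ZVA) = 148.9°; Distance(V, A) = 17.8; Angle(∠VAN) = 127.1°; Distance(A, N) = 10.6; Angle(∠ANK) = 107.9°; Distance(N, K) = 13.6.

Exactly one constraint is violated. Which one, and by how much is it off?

Distance(N, K) = 13.6 — off by 4.30.

F = (0.00, 0.00) ✓; FS at -147.5° ✓; |FS| = 16.10 ✓; ∠FST = 85.40° ✓; |ST| = 13.00 ✓; ∠(ST, TZ) = 90.00° ✓; |TZ| = 15.30 ✓; ∠TZV = 90.40° ✓; |ZV| = 11.20 ✓; ∠ZVA = 148.9° ✓; |VA| = 17.80 ✓; ∠VAN = 127.1° ✓; |AN| = 10.60 ✓; ∠ANK = 107.9° ✓; |NK| = 17.90 ✗.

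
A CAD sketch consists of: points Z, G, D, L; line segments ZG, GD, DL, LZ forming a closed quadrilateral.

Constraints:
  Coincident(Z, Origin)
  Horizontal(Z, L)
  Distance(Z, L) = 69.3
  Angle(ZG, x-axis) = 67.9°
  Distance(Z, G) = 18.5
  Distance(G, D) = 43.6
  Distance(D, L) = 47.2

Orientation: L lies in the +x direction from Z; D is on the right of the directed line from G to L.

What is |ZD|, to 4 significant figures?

34.68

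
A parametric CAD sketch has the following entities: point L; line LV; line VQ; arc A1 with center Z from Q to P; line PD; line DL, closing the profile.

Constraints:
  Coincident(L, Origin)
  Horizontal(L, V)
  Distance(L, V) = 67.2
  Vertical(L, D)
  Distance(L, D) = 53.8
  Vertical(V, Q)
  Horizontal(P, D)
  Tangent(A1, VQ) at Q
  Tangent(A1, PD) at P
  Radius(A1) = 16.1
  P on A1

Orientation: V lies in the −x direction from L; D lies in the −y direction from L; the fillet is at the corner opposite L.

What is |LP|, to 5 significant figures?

74.200

L is at the origin; LV is horizontal with |LV| = 67.2 and V on the −x side, so V = (-67.200, 0.0000). LD is vertical with |LD| = 53.8 and D on the −y side, so D = (0.0000, -53.800). The virtual corner opposite L is at (-67.200, -53.800). The tangent condition forces ZQ to be normal to VQ and A1 meets PD tangentially, so ZP is at right angles to PD, with radius 16.1, so the center Z sits 16.1 in from both sides at Z = (-51.100, -37.700). That places the tangent points at Q = (-67.200, -37.700) on VQ and P = (-51.100, -53.800) on PD. Then |LP| = |P − L| = 74.200.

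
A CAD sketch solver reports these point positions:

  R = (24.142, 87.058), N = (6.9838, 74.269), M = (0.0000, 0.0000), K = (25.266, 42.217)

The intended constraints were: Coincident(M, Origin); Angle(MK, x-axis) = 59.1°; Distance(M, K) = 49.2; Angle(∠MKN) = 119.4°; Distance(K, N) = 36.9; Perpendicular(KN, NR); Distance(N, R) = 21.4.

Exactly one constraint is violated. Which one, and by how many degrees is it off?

Perpendicular(KN, NR) — off by 7.00°.

M = (0.00, 0.00) ✓; MK at 59.10° ✓; |MK| = 49.20 ✓; ∠MKN = 119.4° ✓; |KN| = 36.90 ✓; ∠(KN, NR) = 83.00° ✗; |NR| = 21.40 ✓.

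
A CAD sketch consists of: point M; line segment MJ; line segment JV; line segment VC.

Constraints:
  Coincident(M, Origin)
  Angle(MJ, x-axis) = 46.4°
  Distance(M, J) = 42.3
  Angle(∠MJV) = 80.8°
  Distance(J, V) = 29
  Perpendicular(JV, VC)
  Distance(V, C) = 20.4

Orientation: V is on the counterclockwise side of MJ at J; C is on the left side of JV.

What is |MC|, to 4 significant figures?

30.83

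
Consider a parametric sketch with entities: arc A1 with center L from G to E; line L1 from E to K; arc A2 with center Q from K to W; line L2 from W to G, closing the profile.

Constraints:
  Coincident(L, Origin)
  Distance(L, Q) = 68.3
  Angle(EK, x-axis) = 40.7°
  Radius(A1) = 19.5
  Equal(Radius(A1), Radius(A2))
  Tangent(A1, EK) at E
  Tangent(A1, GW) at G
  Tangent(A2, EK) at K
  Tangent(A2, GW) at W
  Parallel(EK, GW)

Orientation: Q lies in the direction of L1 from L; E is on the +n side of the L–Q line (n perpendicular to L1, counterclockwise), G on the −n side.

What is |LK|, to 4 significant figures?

71.03

The slot axis is L1's direction at 40.7°, so u = (cos 40.7°, sin 40.7°) = (0.7581, 0.6521) and n = (−sin 40.7°, cos 40.7°) = (-0.6521, 0.7581). L is at the origin and Q lies 68.3 along u from L, so Q = 68.3·u = (51.78, 44.54). Tangency of A1 to both parallel lines with radius 19.5 puts E and G at L ± 19.5·n: E = (-12.72, 14.78), G = (12.72, -14.78). Equal radii place K and W the same way about Q: K = Q + 19.5·n = (39.06, 59.32), W = Q − 19.5·n = (64.50, 29.75). Then |LK| = |K − L| = 71.03.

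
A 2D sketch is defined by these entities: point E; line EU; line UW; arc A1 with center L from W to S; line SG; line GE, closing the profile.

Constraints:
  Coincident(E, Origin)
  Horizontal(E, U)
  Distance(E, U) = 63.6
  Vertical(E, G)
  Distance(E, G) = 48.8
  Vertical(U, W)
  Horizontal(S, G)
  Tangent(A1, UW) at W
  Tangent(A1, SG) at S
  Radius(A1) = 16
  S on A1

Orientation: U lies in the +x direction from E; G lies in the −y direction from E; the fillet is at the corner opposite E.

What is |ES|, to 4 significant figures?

68.17

E is at the origin; E and U share the same y with |EU| = 63.6 and U on the +x side, so U = (63.60, 0.000). E and G share the same x with |EG| = 48.8 and G on the −y side, so G = (0.000, -48.80). The virtual corner opposite E is at (63.60, -48.80). A1 meets UW tangentially, so LW is at right angles to UW and A1 meets SG tangentially, so LS is at right angles to SG, with radius 16.0, so the center L sits 16.0 in from both sides at L = (47.60, -32.80). That places the tangent points at W = (63.60, -32.80) on UW and S = (47.60, -48.80) on SG. Then |ES| = |S − E| = 68.17.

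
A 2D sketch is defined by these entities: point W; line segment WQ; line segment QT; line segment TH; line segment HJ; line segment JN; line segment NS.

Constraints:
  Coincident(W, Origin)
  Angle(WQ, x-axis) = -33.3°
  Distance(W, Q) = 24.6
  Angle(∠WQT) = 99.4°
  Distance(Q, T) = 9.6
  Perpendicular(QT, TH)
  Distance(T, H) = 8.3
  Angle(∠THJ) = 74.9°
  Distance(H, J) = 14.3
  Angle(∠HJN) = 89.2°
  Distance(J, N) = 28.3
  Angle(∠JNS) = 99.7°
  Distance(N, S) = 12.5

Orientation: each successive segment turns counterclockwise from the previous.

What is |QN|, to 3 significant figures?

22.9

∠THJ = 74.9° gives HJ at -118° from the x-axis; with |HJ| = 14.3, J = (14.3, -13.5). ∠HJN = 89.2° gives JN at -26.8° from the x-axis; with |JN| = 28.3, N = (39.6, -26.3). Then |QN| = |N − Q| = 22.9.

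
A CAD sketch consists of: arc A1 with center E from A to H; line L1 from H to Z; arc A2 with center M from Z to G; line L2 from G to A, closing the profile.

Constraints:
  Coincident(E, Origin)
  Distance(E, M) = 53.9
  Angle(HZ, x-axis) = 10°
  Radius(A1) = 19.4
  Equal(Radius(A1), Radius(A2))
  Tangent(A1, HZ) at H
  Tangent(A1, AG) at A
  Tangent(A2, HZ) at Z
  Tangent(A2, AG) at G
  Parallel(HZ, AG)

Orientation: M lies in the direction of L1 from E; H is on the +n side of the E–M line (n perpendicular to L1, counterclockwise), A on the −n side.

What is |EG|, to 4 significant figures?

57.28

The slot axis is L1's direction at 10.0°, so u = (cos 10.0°, sin 10.0°) = (0.9848, 0.1736) and n = (−sin 10.0°, cos 10.0°) = (-0.1736, 0.9848). E is at the origin and M lies 53.9 along u from E, so M = 53.9·u = (53.08, 9.360). Tangency of A1 to both parallel lines with radius 19.4 puts H and A at E ± 19.4·n: H = (-3.369, 19.11), A = (3.369, -19.11). Equal radii place Z and G the same way about M: Z = M + 19.4·n = (49.71, 28.46), G = M − 19.4·n = (56.45, -9.746). Then |EG| = |G − E| = 57.28.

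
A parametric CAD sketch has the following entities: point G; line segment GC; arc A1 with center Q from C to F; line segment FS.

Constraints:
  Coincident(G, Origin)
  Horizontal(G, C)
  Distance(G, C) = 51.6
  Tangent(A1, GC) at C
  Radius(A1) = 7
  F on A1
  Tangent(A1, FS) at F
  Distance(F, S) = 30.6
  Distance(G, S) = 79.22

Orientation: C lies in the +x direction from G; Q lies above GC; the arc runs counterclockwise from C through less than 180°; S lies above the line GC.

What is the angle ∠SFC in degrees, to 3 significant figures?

151°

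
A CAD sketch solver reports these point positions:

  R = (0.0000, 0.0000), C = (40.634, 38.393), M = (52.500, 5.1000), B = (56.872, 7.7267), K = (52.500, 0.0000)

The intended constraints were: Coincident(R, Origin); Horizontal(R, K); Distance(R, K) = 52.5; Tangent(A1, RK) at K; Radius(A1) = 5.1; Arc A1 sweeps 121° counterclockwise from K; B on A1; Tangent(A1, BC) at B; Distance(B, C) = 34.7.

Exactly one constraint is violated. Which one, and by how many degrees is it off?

Tangent(A1, BC) at B — off by 3.10°.

R = (0.00, 0.00) ✓; R.y = 0.00, K.y = 0.00 ✓; |RK| = 52.50 ✓; ∠(MK, KR) = 90.00° ✓; |MK| = 5.100 ✓; bearing(M→B) − bearing(M→K) = 121.0° ✓; |MB| = 5.100 ✓; ∠(MB, BC) = 93.10° ✗; |BC| = 34.70 ✓.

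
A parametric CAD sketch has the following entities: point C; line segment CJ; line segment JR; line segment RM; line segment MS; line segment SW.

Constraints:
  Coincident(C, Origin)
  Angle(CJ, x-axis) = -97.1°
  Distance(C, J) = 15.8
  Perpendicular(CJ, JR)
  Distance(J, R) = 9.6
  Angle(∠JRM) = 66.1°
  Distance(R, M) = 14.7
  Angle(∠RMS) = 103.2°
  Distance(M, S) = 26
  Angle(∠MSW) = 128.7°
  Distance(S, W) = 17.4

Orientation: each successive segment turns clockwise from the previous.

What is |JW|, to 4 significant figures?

30.82

C is at the origin; CJ runs at -97.1° with length 15.8, so J = (-1.953, -15.68). CJ ⟂ JR, so JR runs at 172.9°; with |JR| = 9.6, R = (-11.48, -14.49). ∠JRM = 66.1° gives RM at 59.00° from the x-axis; with |RM| = 14.7, M = (-3.908, -1.892). ∠RMS = 103.2° gives MS at -17.80° from the x-axis; with |MS| = 26.0, S = (20.85, -9.840). ∠MSW = 128.7° gives SW at -69.10° from the x-axis; with |SW| = 17.4, W = (27.05, -26.10). Then |JW| = |W − J| = 30.82.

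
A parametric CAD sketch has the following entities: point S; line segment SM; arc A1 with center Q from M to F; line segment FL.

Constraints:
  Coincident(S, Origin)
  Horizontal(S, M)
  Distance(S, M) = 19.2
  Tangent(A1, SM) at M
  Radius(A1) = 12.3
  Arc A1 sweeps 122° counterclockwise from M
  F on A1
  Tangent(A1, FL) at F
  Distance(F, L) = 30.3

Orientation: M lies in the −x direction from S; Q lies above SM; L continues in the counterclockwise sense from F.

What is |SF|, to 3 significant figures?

20.8

S is at the origin; S and M share the same y with |SM| = 19.2 and M on the −x side, so M = (-19.2, 0.00). The tangent condition forces QM to be normal to SM, so Q = M + (0, 12.3) = (-19.2, 12.3). On A1, M sits at bearing -90° from Q; a 122° counterclockwise sweep puts F at bearing 32°, so F = Q + 12.3·(cos 32°, sin 32°) = (-8.77, 18.8). Then |SF| = |F − S| = 20.8.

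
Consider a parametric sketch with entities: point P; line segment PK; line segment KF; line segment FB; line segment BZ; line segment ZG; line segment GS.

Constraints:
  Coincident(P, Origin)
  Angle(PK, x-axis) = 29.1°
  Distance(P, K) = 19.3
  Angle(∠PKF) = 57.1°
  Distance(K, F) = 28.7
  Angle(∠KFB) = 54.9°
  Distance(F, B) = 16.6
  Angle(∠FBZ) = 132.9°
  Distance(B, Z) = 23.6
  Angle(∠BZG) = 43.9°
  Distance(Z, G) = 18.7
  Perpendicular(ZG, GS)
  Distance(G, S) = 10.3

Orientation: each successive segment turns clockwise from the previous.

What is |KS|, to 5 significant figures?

17.627

P is at the origin; PK runs at 29.1° with length 19.3, so K = (16.864, 9.3863). ∠PKF = 57.1° gives KF at -93.800° from the x-axis; with |KF| = 28.7, F = (14.962, -19.251). ∠KFB = 54.9° gives FB at 141.10° from the x-axis; with |FB| = 16.6, B = (2.0429, -8.8264). ∠FBZ = 132.9° gives BZ at 94.000° from the x-axis; with |BZ| = 23.6, Z = (0.39665, 14.716). ∠BZG = 43.9° gives ZG at -42.100° from the x-axis; with |ZG| = 18.7, G = (14.272, 2.1791). ZG is perpendicular to GS, so GS runs at -132.10°; with |GS| = 10.3, S = (7.3662, -5.4633). Then |KS| = |S − K| = 17.627.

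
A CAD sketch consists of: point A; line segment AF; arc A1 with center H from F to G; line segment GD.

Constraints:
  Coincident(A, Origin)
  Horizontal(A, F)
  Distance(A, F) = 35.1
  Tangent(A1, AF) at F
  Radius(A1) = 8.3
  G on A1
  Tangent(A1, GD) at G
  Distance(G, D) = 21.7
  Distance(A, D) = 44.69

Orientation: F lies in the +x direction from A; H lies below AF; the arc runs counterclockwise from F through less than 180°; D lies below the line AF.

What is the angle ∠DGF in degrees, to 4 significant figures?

128.5°

Checks: |AF| = 35.10 ✓; |HG| = 8.300 ✓; ∠(HG, GD) = 90.00° ✓; |GD| = 21.70 ✓; |AD| = 44.69 ✓.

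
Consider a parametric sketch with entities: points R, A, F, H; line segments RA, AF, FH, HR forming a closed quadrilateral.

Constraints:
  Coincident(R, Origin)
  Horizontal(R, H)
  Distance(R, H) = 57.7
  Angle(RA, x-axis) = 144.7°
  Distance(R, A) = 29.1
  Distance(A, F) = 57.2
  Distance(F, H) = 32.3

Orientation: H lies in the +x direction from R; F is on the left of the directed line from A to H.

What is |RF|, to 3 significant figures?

39.4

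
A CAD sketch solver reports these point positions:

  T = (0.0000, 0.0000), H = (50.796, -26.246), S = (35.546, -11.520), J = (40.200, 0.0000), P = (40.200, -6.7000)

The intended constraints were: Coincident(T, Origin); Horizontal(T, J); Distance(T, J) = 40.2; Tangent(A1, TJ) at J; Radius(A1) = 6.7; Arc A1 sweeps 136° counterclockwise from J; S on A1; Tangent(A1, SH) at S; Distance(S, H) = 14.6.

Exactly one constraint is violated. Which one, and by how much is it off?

Distance(S, H) = 14.6 — off by 6.60.

T = (0.00, 0.00) ✓; T.y = 0.00, J.y = 0.00 ✓; |TJ| = 40.20 ✓; ∠(PJ, JT) = 90.00° ✓; |PJ| = 6.700 ✓; bearing(P→S) − bearing(P→J) = 136.0° ✓; |PS| = 6.700 ✓; ∠(PS, SH) = 90.00° ✓; |SH| = 21.20 ✗.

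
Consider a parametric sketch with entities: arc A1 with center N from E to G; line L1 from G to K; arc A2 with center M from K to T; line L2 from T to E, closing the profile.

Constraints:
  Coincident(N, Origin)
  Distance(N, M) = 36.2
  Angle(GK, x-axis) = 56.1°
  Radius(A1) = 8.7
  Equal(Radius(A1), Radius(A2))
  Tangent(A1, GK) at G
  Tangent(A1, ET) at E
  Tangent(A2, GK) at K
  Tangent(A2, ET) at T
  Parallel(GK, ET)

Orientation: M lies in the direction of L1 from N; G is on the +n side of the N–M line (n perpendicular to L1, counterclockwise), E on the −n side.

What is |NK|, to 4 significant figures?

37.23

Tangency of A1 to both parallel lines with radius 8.7 puts G and E at N ± 8.7·n: G = (-7.221, 4.852), E = (7.221, -4.852). Equal radii place K and T the same way about M: K = M + 8.7·n = (12.97, 34.90), T = M − 8.7·n = (27.41, 25.19). Then |NK| = |K − N| = 37.23.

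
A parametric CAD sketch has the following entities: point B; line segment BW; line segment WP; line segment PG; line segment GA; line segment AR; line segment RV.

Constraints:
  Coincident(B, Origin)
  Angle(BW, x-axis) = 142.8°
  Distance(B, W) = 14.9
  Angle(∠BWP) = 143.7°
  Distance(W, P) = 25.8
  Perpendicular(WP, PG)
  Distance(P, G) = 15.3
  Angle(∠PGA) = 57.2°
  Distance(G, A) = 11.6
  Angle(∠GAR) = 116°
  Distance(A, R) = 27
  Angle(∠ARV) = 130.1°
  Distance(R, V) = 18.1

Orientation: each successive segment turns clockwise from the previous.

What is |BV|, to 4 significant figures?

59.05

∠GAR = 116.0° gives AR at -170.3° from the x-axis; with |AR| = 27.0, R = (-34.40, 22.41). ∠ARV = 130.1° gives RV at 139.8° from the x-axis; with |RV| = 18.1, V = (-48.22, 34.09). Then |BV| = |V − B| = 59.05.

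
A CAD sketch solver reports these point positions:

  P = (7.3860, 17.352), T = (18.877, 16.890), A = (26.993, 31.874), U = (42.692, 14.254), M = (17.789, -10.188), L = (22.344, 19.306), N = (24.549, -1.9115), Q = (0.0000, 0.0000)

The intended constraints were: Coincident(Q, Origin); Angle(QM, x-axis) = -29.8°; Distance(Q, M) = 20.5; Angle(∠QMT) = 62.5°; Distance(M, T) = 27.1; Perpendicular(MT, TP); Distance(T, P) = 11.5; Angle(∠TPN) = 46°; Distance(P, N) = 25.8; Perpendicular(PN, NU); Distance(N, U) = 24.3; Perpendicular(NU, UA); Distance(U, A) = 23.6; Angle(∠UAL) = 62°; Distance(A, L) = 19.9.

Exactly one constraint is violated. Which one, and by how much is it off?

Distance(A, L) = 19.9 — off by 6.50.

Q = (0.00, 0.00) ✓; QM at -29.80° ✓; |QM| = 20.50 ✓; ∠QMT = 62.50° ✓; |MT| = 27.10 ✓; ∠(MT, TP) = 90.00° ✓; |TP| = 11.50 ✓; ∠TPN = 46.00° ✓; |PN| = 25.80 ✓; ∠(PN, NU) = 90.00° ✓; |NU| = 24.30 ✓; ∠(NU, UA) = 90.00° ✓; |UA| = 23.60 ✓; ∠UAL = 62.00° ✓; |AL| = 13.40 ✗.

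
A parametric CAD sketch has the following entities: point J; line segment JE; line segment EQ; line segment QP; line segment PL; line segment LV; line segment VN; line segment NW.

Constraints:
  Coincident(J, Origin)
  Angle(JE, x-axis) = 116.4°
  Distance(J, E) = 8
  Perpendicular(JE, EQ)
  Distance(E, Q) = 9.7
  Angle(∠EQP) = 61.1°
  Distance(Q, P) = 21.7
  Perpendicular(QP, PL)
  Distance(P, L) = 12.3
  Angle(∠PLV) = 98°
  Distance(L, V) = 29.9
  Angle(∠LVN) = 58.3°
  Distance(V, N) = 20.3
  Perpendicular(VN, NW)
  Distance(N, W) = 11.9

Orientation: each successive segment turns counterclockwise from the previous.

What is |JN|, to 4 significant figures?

13.29

∠PLV = 98.0° gives LV at 137.3° from the x-axis; with |LV| = 29.9, V = (-9.377, 20.89). ∠LVN = 58.3° gives VN at -101.0° from the x-axis; with |VN| = 20.3, N = (-13.25, 0.9617). Then |JN| = |N − J| = 13.29.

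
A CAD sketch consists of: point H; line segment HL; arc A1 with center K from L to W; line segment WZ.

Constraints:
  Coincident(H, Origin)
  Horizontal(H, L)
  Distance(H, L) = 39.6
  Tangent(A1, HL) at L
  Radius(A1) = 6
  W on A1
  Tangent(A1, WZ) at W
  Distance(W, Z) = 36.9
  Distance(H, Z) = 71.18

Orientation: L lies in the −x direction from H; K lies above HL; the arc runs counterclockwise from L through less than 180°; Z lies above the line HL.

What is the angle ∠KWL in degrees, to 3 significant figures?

22.9°

Checks: |KW| = 6.000 ✓; ∠(KW, WZ) = 90.00° ✓; |WZ| = 36.90 ✓; |HZ| = 71.18 ✓.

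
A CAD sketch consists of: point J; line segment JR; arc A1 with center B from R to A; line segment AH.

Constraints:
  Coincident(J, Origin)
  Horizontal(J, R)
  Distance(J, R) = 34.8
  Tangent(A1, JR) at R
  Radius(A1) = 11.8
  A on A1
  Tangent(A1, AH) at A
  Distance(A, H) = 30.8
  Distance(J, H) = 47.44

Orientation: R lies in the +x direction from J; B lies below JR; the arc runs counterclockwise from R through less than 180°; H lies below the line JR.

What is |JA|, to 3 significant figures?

25.7

J is at the origin; J and R share the same y with |JR| = 34.8 and R on the +x side, so R = (34.8, 0.00). A1 meets JR tangentially, so BR is at right angles to JR, so B = R + (0, -11.8) = (34.8, -11.8). Since BA ⟂ AH (tangency), |BH| = √(11.8² + 30.8²) = 33.0 regardless of where A sits on A1. So H lies on both circle(J, 47.44) and circle(B, 33.0); the below-JR intersection is H = (21.8, -42.1). A is the foot of the tangent from H: A = (23.0, -11.3).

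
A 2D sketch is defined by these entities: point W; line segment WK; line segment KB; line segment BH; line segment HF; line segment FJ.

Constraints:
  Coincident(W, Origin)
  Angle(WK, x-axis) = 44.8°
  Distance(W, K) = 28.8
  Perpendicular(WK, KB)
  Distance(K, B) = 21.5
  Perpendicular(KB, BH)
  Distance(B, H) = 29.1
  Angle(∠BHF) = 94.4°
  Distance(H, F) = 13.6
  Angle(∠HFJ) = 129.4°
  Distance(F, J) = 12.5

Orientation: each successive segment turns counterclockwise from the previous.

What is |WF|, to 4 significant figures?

8.053

W is at the origin; WK runs at 44.8° with length 28.8, so K = (20.44, 20.29). The perpendicularity gives KB at right angles to WK, so KB runs at 134.8°; with |KB| = 21.5, B = (5.286, 35.55). KB is perpendicular to BH, so BH runs at -135.2°; with |BH| = 29.1, H = (-15.36, 15.04). ∠BHF = 94.4° gives HF at -49.60° from the x-axis; with |HF| = 13.6, F = (-6.548, 4.687). Then |WF| = |F − W| = 8.053.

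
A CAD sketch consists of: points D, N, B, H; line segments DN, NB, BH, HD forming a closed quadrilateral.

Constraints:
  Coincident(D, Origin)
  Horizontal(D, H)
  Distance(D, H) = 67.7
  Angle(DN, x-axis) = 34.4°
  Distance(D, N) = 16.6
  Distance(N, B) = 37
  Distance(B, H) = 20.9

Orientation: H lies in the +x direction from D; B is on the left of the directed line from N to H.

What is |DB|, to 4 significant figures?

52.01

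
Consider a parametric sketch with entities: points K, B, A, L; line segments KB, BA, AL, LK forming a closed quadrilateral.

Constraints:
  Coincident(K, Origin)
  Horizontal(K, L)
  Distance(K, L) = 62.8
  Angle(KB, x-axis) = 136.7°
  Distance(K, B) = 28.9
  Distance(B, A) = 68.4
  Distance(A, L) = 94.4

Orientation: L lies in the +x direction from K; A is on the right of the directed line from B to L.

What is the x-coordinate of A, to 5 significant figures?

-18.176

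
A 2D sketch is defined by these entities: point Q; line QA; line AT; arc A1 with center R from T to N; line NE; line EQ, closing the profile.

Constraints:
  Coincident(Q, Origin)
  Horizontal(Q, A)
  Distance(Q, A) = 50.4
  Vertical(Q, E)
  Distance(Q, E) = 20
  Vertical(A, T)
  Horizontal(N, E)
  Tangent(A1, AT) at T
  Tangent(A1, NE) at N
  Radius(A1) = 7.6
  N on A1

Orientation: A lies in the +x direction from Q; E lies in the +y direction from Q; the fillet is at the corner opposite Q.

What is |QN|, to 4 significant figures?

47.24

Q is at the origin; QA is horizontal with |QA| = 50.4 and A on the +x side, so A = (50.40, 0.000). QE is vertical with |QE| = 20.0 and E on the +y side, so E = (0.000, 20.00). The virtual corner opposite Q is at (50.40, 20.00). The tangent condition forces RT to be normal to AT and tangency of A1 to NE means the radius RN is perpendicular to NE, with radius 7.6, so the center R sits 7.6 in from both sides at R = (42.80, 12.40). That places the tangent points at T = (50.40, 12.40) on AT and N = (42.80, 20.00) on NE. Then |QN| = |N − Q| = 47.24.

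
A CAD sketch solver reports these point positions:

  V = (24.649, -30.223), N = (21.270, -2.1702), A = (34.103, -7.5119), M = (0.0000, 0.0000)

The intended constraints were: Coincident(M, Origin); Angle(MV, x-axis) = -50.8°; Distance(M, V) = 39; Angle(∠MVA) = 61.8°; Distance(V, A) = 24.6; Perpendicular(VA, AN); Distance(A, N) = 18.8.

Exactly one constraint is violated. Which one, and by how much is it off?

Distance(A, N) = 18.8 — off by 4.90.

M = (0.00, 0.00) ✓; MV at -50.80° ✓; |MV| = 39.00 ✓; ∠MVA = 61.80° ✓; |VA| = 24.60 ✓; ∠(VA, AN) = 90.00° ✓; |AN| = 13.90 ✗.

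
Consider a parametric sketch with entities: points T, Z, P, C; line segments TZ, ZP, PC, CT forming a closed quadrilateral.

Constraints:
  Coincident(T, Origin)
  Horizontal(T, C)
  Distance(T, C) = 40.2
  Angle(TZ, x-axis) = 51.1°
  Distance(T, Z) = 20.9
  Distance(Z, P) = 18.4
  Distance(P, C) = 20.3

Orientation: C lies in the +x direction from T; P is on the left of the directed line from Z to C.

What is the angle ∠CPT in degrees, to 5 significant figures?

85.430°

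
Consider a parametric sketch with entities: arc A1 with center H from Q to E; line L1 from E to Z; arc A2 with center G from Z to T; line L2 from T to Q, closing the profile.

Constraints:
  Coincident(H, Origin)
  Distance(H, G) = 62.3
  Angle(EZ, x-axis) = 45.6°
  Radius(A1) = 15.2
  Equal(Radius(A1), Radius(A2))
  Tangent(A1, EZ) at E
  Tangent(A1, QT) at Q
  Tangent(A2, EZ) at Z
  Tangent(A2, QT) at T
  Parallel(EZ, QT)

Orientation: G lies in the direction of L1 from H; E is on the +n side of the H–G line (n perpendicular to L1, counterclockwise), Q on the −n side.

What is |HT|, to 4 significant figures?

64.13

The slot axis is L1's direction at 45.6°, so u = (cos 45.6°, sin 45.6°) = (0.6997, 0.7145) and n = (−sin 45.6°, cos 45.6°) = (-0.7145, 0.6997). H is at the origin and G lies 62.3 along u from H, so G = 62.3·u = (43.59, 44.51). Tangency of A1 to both parallel lines with radius 15.2 puts E and Q at H ± 15.2·n: E = (-10.86, 10.63), Q = (10.86, -10.63). Equal radii place Z and T the same way about G: Z = G + 15.2·n = (32.73, 55.15), T = G − 15.2·n = (54.45, 33.88). Then |HT| = |T − H| = 64.13.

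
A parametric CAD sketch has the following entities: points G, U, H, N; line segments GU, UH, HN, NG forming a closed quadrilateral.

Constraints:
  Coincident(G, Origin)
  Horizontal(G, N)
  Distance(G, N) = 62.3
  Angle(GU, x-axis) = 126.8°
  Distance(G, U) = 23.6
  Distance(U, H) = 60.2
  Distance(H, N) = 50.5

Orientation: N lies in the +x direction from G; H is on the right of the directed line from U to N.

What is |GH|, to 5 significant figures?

36.602

Checks: G.y = 0.00, N.y = 0.00 ✓; |UH| = 60.20 ✓; |HN| = 50.50 ✓.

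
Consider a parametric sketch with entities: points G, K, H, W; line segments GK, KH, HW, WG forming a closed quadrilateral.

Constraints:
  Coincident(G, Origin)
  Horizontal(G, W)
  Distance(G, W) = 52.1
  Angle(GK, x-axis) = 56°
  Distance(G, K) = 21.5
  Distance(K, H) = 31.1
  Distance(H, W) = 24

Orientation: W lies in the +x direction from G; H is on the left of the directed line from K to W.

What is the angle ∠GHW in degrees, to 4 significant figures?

85.41°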